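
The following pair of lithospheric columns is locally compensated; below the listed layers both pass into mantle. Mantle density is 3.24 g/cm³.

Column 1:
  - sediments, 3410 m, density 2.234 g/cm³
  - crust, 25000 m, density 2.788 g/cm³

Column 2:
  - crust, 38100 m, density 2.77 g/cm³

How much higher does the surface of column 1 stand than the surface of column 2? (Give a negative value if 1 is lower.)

For any compensation level in the mantle, the mantle terms cancel and isostasy reduces to e = (Σt_1 − Σt_2) − (Σ(ρt)_1 − Σ(ρt)_2) / ρ_m.
Σt_1 = 28410 m; Σt_2 = 38100 m; Σ(ρt)_1 = 77317.94; Σ(ρt)_2 = 105537 (in m·g/cm³).
e = (28410 − 38100) − (77317.94 − 105537) / 3.24 = −980 m.

−980 m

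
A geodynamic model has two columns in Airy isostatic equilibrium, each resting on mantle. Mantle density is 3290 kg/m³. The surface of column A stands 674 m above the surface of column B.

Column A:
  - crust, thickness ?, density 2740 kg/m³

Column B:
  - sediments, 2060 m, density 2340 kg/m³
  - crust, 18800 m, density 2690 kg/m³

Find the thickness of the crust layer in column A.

28100 m

Take the compensation level at the base of the deeper column (depth z_c below the surface of column A) and equate Σ ρ_i t_i down to z_c; mantle fills any gap and the z_c terms cancel.
Column A: x×2740 + (z_c − 0 − x)×3290
Column B: 674×0 + 2060×2340 + 18800×2690 + (z_c − 674 − 20860)×3290
The z_c×3290 term appears on both sides and cancels. Collect the known terms of each column as K = Σ(ρt)_known − 3290 × (depth of known layers): K_A = 0 − 3290×0 = 0; K_B = 55392400 − 3290×(674 + 20860) = −15454460.
Balance: K_A − x×(3290 − 2740) = K_B, so x = (K_A − K_B)/(3290 − 2740) = 15454500/550 = 28100 m.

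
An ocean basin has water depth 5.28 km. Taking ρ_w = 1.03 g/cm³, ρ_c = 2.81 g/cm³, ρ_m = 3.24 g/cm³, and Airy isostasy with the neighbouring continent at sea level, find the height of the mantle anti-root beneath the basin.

21.9 km

By Archimedes' principle applied to the lithosphere: replacing crust with seawater at the top is compensated by replacing crust with mantle at the base: d (ρ_c − ρ_w) = a (ρ_m − ρ_c).
a = d (ρ_c − ρ_w)/(ρ_m − ρ_c) = 5.28 km × 1.78/0.43 = 21.9 km.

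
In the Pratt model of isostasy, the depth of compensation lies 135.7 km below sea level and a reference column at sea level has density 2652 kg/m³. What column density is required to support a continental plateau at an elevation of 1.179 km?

Pratt balance: ρ_ref D = ρ (D + h).
ρ = ρ_ref D/(D + h) = 2652 × 135.7 km/(135.7 km + 1.179 km) = 2630 kg/m³.

2630 kg/m³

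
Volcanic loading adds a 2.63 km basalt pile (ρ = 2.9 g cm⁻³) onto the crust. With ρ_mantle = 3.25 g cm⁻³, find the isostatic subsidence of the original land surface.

2.35 km

Subaerial loading: s = t ρ_load / ρ_m.
s = 2.63 km × 2.9/3.25 = 2.35 km.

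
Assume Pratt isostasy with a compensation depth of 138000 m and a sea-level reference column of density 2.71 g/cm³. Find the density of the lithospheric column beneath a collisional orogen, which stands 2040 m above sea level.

Pratt balance: ρ_ref D = ρ (D + h).
ρ = ρ_ref D/(D + h) = 2.71 × 138000 m/(138000 m + 2040 m) = 2.67 g/cm³.

2.67 g/cm³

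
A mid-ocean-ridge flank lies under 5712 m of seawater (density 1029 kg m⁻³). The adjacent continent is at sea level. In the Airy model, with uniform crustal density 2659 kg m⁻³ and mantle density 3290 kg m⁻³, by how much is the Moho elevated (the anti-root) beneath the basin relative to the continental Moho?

Isostatic balance requires: replacing crust with seawater at the top is compensated by replacing crust with mantle at the base: d (ρ_c − ρ_w) = a (ρ_m − ρ_c).
a = d (ρ_c − ρ_w)/(ρ_m − ρ_c) = 5712 m × 1630/631 = 14800 m.

14800 m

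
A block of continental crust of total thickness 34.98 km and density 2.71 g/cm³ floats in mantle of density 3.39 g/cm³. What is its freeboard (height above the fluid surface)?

7.02 km

Floating equilibrium: submerged depth d = t ρ_obj/ρ_fluid = 34.98 km × 2.71/3.39 = 27.96 km.
Freeboard = t − d = 34.98 km − 27.96 km = 7.02 km.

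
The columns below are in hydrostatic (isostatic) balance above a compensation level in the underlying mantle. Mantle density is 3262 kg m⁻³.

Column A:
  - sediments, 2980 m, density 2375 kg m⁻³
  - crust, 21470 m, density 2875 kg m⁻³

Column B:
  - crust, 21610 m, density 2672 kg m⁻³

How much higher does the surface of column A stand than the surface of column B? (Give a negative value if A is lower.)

For any compensation level in the mantle, the mantle terms cancel and isostasy reduces to e = (Σt_A − Σt_B) − (Σ(ρt)_A − Σ(ρt)_B) / ρ_m.
Σt_A = 24450 m; Σt_B = 21610 m; Σ(ρt)_A = 68803750; Σ(ρt)_B = 57741920 (in m·kg m⁻³).
e = (24450 − 21610) − (68803750 − 57741920) / 3262 = −551 m.

−551 m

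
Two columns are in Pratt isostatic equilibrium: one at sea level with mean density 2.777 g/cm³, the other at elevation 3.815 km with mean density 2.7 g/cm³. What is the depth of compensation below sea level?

ρ_ref D = ρ (D + h) → D (ρ_ref − ρ) = ρ h.
D = ρ h/(ρ_ref − ρ) = 2.7 × 3.815 km/(2.777 − 2.7) = 134 km.

134 km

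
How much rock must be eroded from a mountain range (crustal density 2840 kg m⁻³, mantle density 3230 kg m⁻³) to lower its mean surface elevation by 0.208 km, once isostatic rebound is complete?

Net drop Δ = e − u = e − e ρ_c/ρ_m = e (ρ_m − ρ_c)/ρ_m.
e = Δ ρ_m/(ρ_m − ρ_c) = 0.208 km × 3230/390 = 1.72 km.

1.72 km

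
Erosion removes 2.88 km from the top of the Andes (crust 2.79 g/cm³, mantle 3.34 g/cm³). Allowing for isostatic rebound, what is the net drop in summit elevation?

Rebound u = e ρ_c/ρ_m = 2.88 km × 2.79/3.34 = 2.406 km.
Net surface drop = e − u = 2.88 km − 2.406 km = e (ρ_m − ρ_c)/ρ_m = 0.474 km.

0.474 km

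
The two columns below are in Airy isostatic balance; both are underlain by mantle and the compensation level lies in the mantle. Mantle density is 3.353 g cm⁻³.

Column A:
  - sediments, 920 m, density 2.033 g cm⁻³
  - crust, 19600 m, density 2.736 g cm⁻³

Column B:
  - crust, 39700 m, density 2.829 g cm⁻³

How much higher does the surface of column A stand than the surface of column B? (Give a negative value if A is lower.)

−2240 m

For any compensation level in the mantle, the mantle terms cancel and isostasy reduces to e = (Σt_A − Σt_B) − (Σ(ρt)_A − Σ(ρt)_B) / ρ_m.
Σt_A = 20520 m; Σt_B = 39700 m; Σ(ρt)_A = 55495.96; Σ(ρt)_B = 112311.3 (in m·g cm⁻³).
e = (20520 − 39700) − (55495.96 − 112311.3) / 3.353 = −2240 m.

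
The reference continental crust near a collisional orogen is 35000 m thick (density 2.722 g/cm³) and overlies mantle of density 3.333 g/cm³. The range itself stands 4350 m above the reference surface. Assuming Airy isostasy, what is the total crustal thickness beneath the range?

58700 m

Root depth r = h ρ_c / (ρ_m − ρ_c) = 4350 m × 2.722 / 0.611 = 19380 m.
Total thickness = T + h + r = 35000 m + 4350 m + 19380 m = 58700 m.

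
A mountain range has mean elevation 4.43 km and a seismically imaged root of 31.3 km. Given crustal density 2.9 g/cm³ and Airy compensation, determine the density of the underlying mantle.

Airy balance: ρ_c h = (ρ_m − ρ_c) r → ρ_m = ρ_c (1 + h/r).
ρ_m = 2.9 × (1 + 4.43 km/31.3 km) = 3.31 g/cm³.

3.31 g/cm³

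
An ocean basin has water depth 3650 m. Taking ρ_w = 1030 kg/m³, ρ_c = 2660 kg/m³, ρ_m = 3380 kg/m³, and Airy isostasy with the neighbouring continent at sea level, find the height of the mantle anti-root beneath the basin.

For local isostatic compensation: replacing crust with seawater at the top is compensated by replacing crust with mantle at the base: d (ρ_c − ρ_w) = a (ρ_m − ρ_c).
a = d (ρ_c − ρ_w)/(ρ_m − ρ_c) = 3650 m × 1630/720 = 8260 m.

8260 m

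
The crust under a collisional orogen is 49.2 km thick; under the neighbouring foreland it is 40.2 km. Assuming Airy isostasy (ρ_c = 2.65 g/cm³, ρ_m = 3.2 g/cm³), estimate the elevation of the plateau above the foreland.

Excess crust Δ = 49.2 km − 40.2 km = 9 km, split between elevation h and root r with h + r = Δ.
Airy balance ρ_c h = (ρ_m − ρ_c) r gives r = h ρ_c/(ρ_m − ρ_c), so h (1 + ρ_c/(ρ_m − ρ_c)) = Δ, i.e. h = Δ (ρ_m − ρ_c)/ρ_m.
h = 9 km × 0.55/3.2 = 1.55 km.

1.55 km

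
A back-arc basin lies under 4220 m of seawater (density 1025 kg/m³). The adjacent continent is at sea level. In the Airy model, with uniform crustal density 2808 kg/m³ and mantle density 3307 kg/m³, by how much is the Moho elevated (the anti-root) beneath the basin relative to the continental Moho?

By Archimedes' principle applied to the lithosphere: replacing crust with seawater at the top is compensated by replacing crust with mantle at the base: d (ρ_c − ρ_w) = a (ρ_m − ρ_c).
a = d (ρ_c − ρ_w)/(ρ_m − ρ_c) = 4220 m × 1783/499 = 15100 m.

15100 m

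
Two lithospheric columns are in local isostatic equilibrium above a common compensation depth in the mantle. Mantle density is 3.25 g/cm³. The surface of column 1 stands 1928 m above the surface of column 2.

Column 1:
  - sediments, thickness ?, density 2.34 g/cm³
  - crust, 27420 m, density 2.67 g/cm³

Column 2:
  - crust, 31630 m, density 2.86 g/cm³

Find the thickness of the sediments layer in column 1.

Take the compensation level at the base of the deeper column (depth z_c below the surface of column 1) and equate Σ ρ_i t_i down to z_c; mantle fills any gap and the z_c terms cancel.
Column 1: x×2.34 + 27420×2.67 + (z_c − 27420 − x)×3.25
Column 2: 1928×0 + 31630×2.86 + (z_c − 1928 − 31630)×3.25
The z_c×3.25 term appears on both sides and cancels. Collect the known terms of each column as K = Σ(ρt)_known − 3.25 × (depth of known layers): K_1 = 73211.4 − 3.25×27420 = −15903.6; K_2 = 90461.8 − 3.25×(1928 + 31630) = −18601.7.
Balance: K_1 − x×(3.25 − 2.34) = K_2, so x = (K_1 − K_2)/(3.25 − 2.34) = 2698.1/0.91 = 2960 m.

2960 m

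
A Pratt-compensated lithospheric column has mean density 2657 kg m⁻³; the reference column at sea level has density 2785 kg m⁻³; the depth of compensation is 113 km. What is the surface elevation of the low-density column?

ρ_ref D = ρ (D + h) → h = D (ρ_ref − ρ)/ρ.
h = 113 km × (2785 − 2657)/2657 = 5.44 km.

5.44 km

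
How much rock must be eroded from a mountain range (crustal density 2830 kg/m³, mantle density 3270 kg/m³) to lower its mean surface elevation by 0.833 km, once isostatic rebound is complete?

6.19 km

Net drop Δ = e − u = e − e ρ_c/ρ_m = e (ρ_m − ρ_c)/ρ_m.
e = Δ ρ_m/(ρ_m − ρ_c) = 0.833 km × 3270/440 = 6.19 km.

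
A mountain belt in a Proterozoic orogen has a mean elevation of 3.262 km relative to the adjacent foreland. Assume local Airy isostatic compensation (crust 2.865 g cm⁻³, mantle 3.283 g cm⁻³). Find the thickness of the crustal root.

In Airy isostatic equilibrium: the weight of the topography is balanced by the buoyancy of the root, ρ_c h = (ρ_m − ρ_c) r.
r = h · ρ_c / (ρ_m − ρ_c) = 3.262 km × 2.865 / (3.283 − 2.865) = 22.4 km.

22.4 km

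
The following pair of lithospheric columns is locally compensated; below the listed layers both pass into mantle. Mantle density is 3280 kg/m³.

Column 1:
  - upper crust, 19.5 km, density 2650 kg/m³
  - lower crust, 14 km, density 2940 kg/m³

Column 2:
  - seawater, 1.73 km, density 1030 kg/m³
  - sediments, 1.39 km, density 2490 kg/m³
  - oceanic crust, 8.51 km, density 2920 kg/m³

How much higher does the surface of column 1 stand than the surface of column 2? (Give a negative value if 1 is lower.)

2.74 km

For any compensation level in the mantle, the mantle terms cancel and isostasy reduces to e = (Σt_1 − Σt_2) − (Σ(ρt)_1 − Σ(ρt)_2) / ρ_m.
Σt_1 = 33.5 km; Σt_2 = 11.63 km; Σ(ρt)_1 = 92835; Σ(ρt)_2 = 30092.2 (in km·kg/m³).
e = (33.5 − 11.63) − (92835 − 30092.2) / 3280 = 2.74 km.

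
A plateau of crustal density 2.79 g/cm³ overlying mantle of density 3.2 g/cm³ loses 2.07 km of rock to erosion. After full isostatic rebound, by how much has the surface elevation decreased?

Rebound u = e ρ_c/ρ_m = 2.07 km × 2.79/3.2 = 1.805 km.
Net surface drop = e − u = 2.07 km − 1.805 km = e (ρ_m − ρ_c)/ρ_m = 0.265 km.

0.265 km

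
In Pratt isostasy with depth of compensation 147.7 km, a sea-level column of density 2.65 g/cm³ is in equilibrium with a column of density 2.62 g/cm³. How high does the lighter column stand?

1.69 km

ρ_ref D = ρ (D + h) → h = D (ρ_ref − ρ)/ρ.
h = 147.7 km × (2.65 − 2.62)/2.62 = 1.69 km.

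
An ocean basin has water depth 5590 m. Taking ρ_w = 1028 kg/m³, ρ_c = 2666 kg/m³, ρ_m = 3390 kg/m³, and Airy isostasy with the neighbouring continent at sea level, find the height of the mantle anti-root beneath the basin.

Equating mass per unit area of the two columns: replacing crust with seawater at the top is compensated by replacing crust with mantle at the base: d (ρ_c − ρ_w) = a (ρ_m − ρ_c).
a = d (ρ_c − ρ_w)/(ρ_m − ρ_c) = 5590 m × 1638/724 = 12600 m.

12600 m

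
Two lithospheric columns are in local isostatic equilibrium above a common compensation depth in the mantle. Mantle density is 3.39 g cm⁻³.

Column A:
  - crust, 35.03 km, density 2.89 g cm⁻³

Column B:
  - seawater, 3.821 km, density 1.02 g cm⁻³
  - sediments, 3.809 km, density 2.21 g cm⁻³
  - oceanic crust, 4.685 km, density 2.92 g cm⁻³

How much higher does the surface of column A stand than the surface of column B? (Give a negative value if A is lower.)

0.52 km

For any compensation level in the mantle, the mantle terms cancel and isostasy reduces to e = (Σt_A − Σt_B) − (Σ(ρt)_A − Σ(ρt)_B) / ρ_m.
Σt_A = 35.03 km; Σt_B = 12.315 km; Σ(ρt)_A = 101.2367; Σ(ρt)_B = 25.99551 (in km·g cm⁻³).
e = (35.03 − 12.315) − (101.2367 − 25.99551) / 3.39 = 0.52 km.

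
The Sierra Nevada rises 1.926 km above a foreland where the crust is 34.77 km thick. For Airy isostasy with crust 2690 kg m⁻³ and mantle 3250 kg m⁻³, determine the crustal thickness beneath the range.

45.9 km

Root depth r = h ρ_c / (ρ_m − ρ_c) = 1.926 km × 2690 / 560 = 9.252 km.
Total thickness = T + h + r = 34.77 km + 1.926 km + 9.252 km = 45.9 km.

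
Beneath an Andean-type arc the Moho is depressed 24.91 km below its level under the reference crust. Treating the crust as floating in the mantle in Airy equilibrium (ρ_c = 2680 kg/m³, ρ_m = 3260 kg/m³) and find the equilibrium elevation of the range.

Balancing pressure at the compensation depth: ρ_c h = (ρ_m − ρ_c) r.
h = r (ρ_m − ρ_c) / ρ_c = 24.91 km × (3260 − 2680) / 2680 = 5.39 km.

5.39 km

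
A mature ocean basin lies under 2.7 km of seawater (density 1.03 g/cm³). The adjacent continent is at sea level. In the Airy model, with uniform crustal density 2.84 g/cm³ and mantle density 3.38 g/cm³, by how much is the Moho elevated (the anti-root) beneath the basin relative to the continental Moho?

9.05 km

For local isostatic compensation: replacing crust with seawater at the top is compensated by replacing crust with mantle at the base: d (ρ_c − ρ_w) = a (ρ_m − ρ_c).
a = d (ρ_c − ρ_w)/(ρ_m − ρ_c) = 2.7 km × 1.81/0.54 = 9.05 km.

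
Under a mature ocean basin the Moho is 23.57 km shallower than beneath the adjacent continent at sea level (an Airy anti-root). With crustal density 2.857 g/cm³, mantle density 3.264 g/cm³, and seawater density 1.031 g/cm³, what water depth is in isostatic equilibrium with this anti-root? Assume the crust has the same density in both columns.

Replacing a thickness d of crust by seawater at the top must be balanced by replacing crust with mantle at the base: d (ρ_c − ρ_w) = a (ρ_m − ρ_c).
d = a (ρ_m − ρ_c)/(ρ_c − ρ_w) = 23.57 km × 0.407/1.826 = 5.25 km.

5.25 km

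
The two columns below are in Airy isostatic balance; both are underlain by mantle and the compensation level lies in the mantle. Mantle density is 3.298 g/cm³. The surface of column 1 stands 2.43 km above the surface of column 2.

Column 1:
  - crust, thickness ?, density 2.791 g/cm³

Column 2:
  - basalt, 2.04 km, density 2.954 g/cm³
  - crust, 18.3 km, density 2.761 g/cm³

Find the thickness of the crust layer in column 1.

Take the compensation level at the base of the deeper column (depth z_c below the surface of column 1) and equate Σ ρ_i t_i down to z_c; mantle fills any gap and the z_c terms cancel.
Column 1: x×2.791 + (z_c − 0 − x)×3.298
Column 2: 2.43×0 + 2.04×2.954 + 18.3×2.761 + (z_c − 2.43 − 20.34)×3.298
The z_c×3.298 term appears on both sides and cancels. Collect the known terms of each column as K = Σ(ρt)_known − 3.298 × (depth of known layers): K_1 = 0 − 3.298×0 = 0; K_2 = 56.55246 − 3.298×(2.43 + 20.34) = −18.543.
Balance: K_1 − x×(3.298 − 2.791) = K_2, so x = (K_1 − K_2)/(3.298 − 2.791) = 18.543/0.507 = 36.6 km.

36.6 km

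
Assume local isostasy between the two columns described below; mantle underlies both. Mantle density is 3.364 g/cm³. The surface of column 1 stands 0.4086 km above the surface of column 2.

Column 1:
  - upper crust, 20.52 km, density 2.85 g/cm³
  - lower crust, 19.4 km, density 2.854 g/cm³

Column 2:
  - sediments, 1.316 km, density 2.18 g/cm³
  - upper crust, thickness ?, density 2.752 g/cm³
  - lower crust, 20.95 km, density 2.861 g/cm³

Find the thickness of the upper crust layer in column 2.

11.4 km

Take the compensation level at the base of the deeper column (depth z_c below the surface of column 1) and equate Σ ρ_i t_i down to z_c; mantle fills any gap and the z_c terms cancel.
Column 1: 20.52×2.85 + 19.4×2.854 + (z_c − 39.92)×3.364
Column 2: 0.4086×0 + 1.316×2.18 + x×2.752 + 20.95×2.861 + (z_c − 0.4086 − 22.266 − x)×3.364
The z_c×3.364 term appears on both sides and cancels. Collect the known terms of each column as K = Σ(ρt)_known − 3.364 × (depth of known layers): K_1 = 113.8496 − 3.364×39.92 = −20.44128; K_2 = 62.80683 − 3.364×(0.4086 + 22.266) = −13.4705244.
Balance: K_1 = K_2 − x×(3.364 − 2.752), so x = (K_2 − K_1)/(3.364 − 2.752) = 6.97076/0.612 = 11.4 km.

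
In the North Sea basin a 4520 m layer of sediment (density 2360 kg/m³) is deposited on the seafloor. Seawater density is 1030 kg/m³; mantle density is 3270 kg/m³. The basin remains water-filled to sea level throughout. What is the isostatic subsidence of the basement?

2680 m

Submarine loading: the sediment displaces seawater, and the subsidence is in turn flooded, so s (ρ_m − ρ_w) = t (ρ_sed − ρ_w).
s = 4520 m × (2360 − 1030) / (3270 − 1030) = 2680 m.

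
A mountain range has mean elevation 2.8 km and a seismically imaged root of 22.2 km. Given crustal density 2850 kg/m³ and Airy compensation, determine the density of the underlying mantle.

3210 kg/m³

Airy balance: ρ_c h = (ρ_m − ρ_c) r → ρ_m = ρ_c (1 + h/r).
ρ_m = 2850 × (1 + 2.8 km/22.2 km) = 3210 kg/m³.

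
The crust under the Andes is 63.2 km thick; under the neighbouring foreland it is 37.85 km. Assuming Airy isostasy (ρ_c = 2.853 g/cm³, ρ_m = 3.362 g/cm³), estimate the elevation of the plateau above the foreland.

3.84 km

Excess crust Δ = 63.2 km − 37.85 km = 25.35 km, split between elevation h and root r with h + r = Δ.
Airy balance ρ_c h = (ρ_m − ρ_c) r gives r = h ρ_c/(ρ_m − ρ_c), so h (1 + ρ_c/(ρ_m − ρ_c)) = Δ, i.e. h = Δ (ρ_m − ρ_c)/ρ_m.
h = 25.35 km × 0.509/3.362 = 3.84 km.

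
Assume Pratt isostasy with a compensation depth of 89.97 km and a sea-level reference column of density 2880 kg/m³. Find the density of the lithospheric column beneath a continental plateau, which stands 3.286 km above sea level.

2780 kg/m³

Pratt balance: ρ_ref D = ρ (D + h).
ρ = ρ_ref D/(D + h) = 2880 × 89.97 km/(89.97 km + 3.286 km) = 2780 kg/m³.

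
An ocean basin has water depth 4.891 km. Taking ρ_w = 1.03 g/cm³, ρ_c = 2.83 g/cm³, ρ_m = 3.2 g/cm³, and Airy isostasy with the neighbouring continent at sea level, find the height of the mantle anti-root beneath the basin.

23.8 km

For local isostatic compensation: replacing crust with seawater at the top is compensated by replacing crust with mantle at the base: d (ρ_c − ρ_w) = a (ρ_m − ρ_c).
a = d (ρ_c − ρ_w)/(ρ_m − ρ_c) = 4.891 km × 1.8/0.37 = 23.8 km.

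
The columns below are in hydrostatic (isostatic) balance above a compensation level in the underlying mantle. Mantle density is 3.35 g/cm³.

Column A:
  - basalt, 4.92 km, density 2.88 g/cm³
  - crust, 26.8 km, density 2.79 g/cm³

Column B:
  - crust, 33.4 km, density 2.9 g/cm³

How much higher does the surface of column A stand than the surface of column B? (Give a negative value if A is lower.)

For any compensation level in the mantle, the mantle terms cancel and isostasy reduces to e = (Σt_A − Σt_B) − (Σ(ρt)_A − Σ(ρt)_B) / ρ_m.
Σt_A = 31.72 km; Σt_B = 33.4 km; Σ(ρt)_A = 88.9416; Σ(ρt)_B = 96.86 (in km·g/cm³).
e = (31.72 − 33.4) − (88.9416 − 96.86) / 3.35 = 0.684 km.

0.684 km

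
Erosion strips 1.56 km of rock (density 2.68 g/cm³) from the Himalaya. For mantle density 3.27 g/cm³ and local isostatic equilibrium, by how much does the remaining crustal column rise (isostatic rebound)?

1.28 km

Unloading: uplift u = e ρ_c/ρ_m = 1.56 km × 2.68/3.27 = 1.28 km.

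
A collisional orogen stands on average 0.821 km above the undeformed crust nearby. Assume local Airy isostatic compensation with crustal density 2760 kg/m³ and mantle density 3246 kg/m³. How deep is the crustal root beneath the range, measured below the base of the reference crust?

For local isostatic compensation: the weight of the topography is balanced by the buoyancy of the root, ρ_c h = (ρ_m − ρ_c) r.
r = h · ρ_c / (ρ_m − ρ_c) = 0.821 km × 2760 / (3246 − 2760) = 4.66 km.

4.66 km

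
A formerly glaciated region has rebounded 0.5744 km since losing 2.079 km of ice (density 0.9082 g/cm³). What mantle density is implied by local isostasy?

3.29 g/cm³

ρ_m = ρ_ice t / u = 0.9082 × 2.079 km/0.5744 km = 3.29 g/cm³.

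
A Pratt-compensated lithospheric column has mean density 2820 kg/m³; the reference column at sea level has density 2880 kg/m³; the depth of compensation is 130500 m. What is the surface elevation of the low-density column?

ρ_ref D = ρ (D + h) → h = D (ρ_ref − ρ)/ρ.
h = 130500 m × (2880 − 2820)/2820 = 2780 m.

2780 m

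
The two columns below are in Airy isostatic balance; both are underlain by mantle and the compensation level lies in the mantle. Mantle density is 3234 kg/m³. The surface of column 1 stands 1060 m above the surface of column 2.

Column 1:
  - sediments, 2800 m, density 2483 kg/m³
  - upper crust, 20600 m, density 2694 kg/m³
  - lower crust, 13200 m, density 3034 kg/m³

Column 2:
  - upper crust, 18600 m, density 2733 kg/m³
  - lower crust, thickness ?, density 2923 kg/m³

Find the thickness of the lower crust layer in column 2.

10000 m

Take the compensation level at the base of the deeper column (depth z_c below the surface of column 1) and equate Σ ρ_i t_i down to z_c; mantle fills any gap and the z_c terms cancel.
Column 1: 2800×2483 + 20600×2694 + 13200×3034 + (z_c − 36600)×3234
Column 2: 1060×0 + 18600×2733 + x×2923 + (z_c − 1060 − 18600 − x)×3234
The z_c×3234 term appears on both sides and cancels. Collect the known terms of each column as K = Σ(ρt)_known − 3234 × (depth of known layers): K_1 = 102497600 − 3234×36600 = −15866800; K_2 = 50833800 − 3234×(1060 + 18600) = −12746640.
Balance: K_1 = K_2 − x×(3234 − 2923), so x = (K_2 − K_1)/(3234 − 2923) = 3120160/311 = 10000 m.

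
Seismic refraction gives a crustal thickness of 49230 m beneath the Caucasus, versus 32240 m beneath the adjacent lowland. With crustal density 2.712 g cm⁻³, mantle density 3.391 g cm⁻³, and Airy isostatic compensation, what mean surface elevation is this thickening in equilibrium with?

3400 m

Excess crust Δ = 49230 m − 32240 m = 16990 m, split between elevation h and root r with h + r = Δ.
Airy balance ρ_c h = (ρ_m − ρ_c) r gives r = h ρ_c/(ρ_m − ρ_c), so h (1 + ρ_c/(ρ_m − ρ_c)) = Δ, i.e. h = Δ (ρ_m − ρ_c)/ρ_m.
h = 16990 m × 0.679/3.391 = 3400 m.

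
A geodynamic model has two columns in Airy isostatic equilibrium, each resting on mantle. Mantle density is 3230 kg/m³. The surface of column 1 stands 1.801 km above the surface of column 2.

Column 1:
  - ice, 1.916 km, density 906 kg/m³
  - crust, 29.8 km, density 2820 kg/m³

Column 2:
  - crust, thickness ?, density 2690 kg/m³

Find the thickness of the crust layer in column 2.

20.1 km

Take the compensation level at the base of the deeper column (depth z_c below the surface of column 1) and equate Σ ρ_i t_i down to z_c; mantle fills any gap and the z_c terms cancel.
Column 1: 1.916×906 + 29.8×2820 + (z_c − 31.716)×3230
Column 2: 1.801×0 + x×2690 + (z_c − 1.801 − 0 − x)×3230
The z_c×3230 term appears on both sides and cancels. Collect the known terms of each column as K = Σ(ρt)_known − 3230 × (depth of known layers): K_1 = 85771.896 − 3230×31.716 = −16670.784; K_2 = 0 − 3230×(1.801 + 0) = −5817.23.
Balance: K_1 = K_2 − x×(3230 − 2690), so x = (K_2 − K_1)/(3230 − 2690) = 10853.6/540 = 20.1 km.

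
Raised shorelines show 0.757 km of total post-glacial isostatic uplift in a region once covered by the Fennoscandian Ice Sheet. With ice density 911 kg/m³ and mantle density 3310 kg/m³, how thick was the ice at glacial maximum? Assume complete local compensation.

2.75 km

u = t ρ_ice/ρ_m → t = u ρ_m/ρ_ice = 0.757 km × 3310/911 = 2.75 km.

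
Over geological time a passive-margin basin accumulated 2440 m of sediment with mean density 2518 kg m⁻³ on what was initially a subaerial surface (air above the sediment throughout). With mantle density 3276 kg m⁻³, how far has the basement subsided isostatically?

1880 m

Subaerial load: s = t ρ_sed / ρ_m = 2440 m × 2518/3276 = 1880 m.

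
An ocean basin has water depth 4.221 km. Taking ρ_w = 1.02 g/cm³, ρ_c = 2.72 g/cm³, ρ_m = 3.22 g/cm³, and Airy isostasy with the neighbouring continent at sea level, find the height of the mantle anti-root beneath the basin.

Balancing pressure at the compensation depth: replacing crust with seawater at the top is compensated by replacing crust with mantle at the base: d (ρ_c − ρ_w) = a (ρ_m − ρ_c).
a = d (ρ_c − ρ_w)/(ρ_m − ρ_c) = 4.221 km × 1.7/0.5 = 14.4 km.

14.4 km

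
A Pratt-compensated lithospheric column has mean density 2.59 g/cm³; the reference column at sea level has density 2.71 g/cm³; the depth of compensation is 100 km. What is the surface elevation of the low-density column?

ρ_ref D = ρ (D + h) → h = D (ρ_ref − ρ)/ρ.
h = 100 km × (2.71 − 2.59)/2.59 = 4.63 km.

4.63 km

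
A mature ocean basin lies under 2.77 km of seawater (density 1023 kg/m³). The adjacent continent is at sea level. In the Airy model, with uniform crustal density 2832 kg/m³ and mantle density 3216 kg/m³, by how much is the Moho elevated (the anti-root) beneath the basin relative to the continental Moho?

13 km

By Archimedes' principle applied to the lithosphere: replacing crust with seawater at the top is compensated by replacing crust with mantle at the base: d (ρ_c − ρ_w) = a (ρ_m − ρ_c).
a = d (ρ_c − ρ_w)/(ρ_m − ρ_c) = 2.77 km × 1809/384 = 13 km.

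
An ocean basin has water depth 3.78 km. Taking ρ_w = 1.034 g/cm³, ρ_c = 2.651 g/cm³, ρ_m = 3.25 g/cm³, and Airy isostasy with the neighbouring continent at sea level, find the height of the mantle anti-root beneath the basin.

For local isostatic compensation: replacing crust with seawater at the top is compensated by replacing crust with mantle at the base: d (ρ_c − ρ_w) = a (ρ_m − ρ_c).
a = d (ρ_c − ρ_w)/(ρ_m − ρ_c) = 3.78 km × 1.617/0.599 = 10.2 km.

10.2 km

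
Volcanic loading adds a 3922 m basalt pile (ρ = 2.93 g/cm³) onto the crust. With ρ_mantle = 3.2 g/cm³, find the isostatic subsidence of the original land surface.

Subaerial loading: s = t ρ_load / ρ_m.
s = 3922 m × 2.93/3.2 = 3590 m.

3590 m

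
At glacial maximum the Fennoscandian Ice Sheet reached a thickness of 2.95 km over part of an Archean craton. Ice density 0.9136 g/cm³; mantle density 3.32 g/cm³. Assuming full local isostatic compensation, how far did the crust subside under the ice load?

0.812 km

By Archimedes' principle applied to the lithosphere: the ice load ρ_ice t is balanced by mantle displaced below, ρ_m s.
s = t ρ_ice / ρ_m = 2.95 km × 0.9136/3.32 = 0.812 km.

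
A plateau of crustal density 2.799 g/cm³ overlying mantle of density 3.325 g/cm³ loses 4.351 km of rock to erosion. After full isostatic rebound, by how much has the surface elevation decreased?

0.688 km

Rebound u = e ρ_c/ρ_m = 4.351 km × 2.799/3.325 = 3.663 km.
Net surface drop = e − u = 4.351 km − 3.663 km = e (ρ_m − ρ_c)/ρ_m = 0.688 km.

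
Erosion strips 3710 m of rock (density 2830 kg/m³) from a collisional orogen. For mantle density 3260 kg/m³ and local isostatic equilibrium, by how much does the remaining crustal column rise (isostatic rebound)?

Unloading: uplift u = e ρ_c/ρ_m = 3710 m × 2830/3260 = 3220 m.

3220 m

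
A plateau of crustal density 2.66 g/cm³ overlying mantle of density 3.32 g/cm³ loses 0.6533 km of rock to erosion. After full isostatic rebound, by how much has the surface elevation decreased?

Rebound u = e ρ_c/ρ_m = 0.6533 km × 2.66/3.32 = 0.5234 km.
Net surface drop = e − u = 0.6533 km − 0.5234 km = e (ρ_m − ρ_c)/ρ_m = 0.13 km.

0.13 km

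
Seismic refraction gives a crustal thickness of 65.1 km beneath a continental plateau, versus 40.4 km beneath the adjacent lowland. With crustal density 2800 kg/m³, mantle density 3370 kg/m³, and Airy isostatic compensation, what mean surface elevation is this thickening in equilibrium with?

4.18 km

Excess crust Δ = 65.1 km − 40.4 km = 24.7 km, split between elevation h and root r with h + r = Δ.
Airy balance ρ_c h = (ρ_m − ρ_c) r gives r = h ρ_c/(ρ_m − ρ_c), so h (1 + ρ_c/(ρ_m − ρ_c)) = Δ, i.e. h = Δ (ρ_m − ρ_c)/ρ_m.
h = 24.7 km × 570/3370 = 4.18 km.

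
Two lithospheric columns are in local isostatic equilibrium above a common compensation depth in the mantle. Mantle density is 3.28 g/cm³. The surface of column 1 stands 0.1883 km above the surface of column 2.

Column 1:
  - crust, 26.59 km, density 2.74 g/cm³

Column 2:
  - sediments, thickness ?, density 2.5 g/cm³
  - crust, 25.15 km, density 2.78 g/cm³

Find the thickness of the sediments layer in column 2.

1.49 km

Take the compensation level at the base of the deeper column (depth z_c below the surface of column 1) and equate Σ ρ_i t_i down to z_c; mantle fills any gap and the z_c terms cancel.
Column 1: 26.59×2.74 + (z_c − 26.59)×3.28
Column 2: 0.1883×0 + x×2.5 + 25.15×2.78 + (z_c − 0.1883 − 25.15 − x)×3.28
The z_c×3.28 term appears on both sides and cancels. Collect the known terms of each column as K = Σ(ρt)_known − 3.28 × (depth of known layers): K_1 = 72.8566 − 3.28×26.59 = −14.3586; K_2 = 69.917 − 3.28×(0.1883 + 25.15) = −13.192624.
Balance: K_1 = K_2 − x×(3.28 − 2.5), so x = (K_2 − K_1)/(3.28 − 2.5) = 1.16598/0.78 = 1.49 km.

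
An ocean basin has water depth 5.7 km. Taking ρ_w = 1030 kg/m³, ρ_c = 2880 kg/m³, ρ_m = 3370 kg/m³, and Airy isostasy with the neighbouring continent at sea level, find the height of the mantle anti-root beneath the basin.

21.5 km

Isostatic balance requires: replacing crust with seawater at the top is compensated by replacing crust with mantle at the base: d (ρ_c − ρ_w) = a (ρ_m − ρ_c).
a = d (ρ_c − ρ_w)/(ρ_m − ρ_c) = 5.7 km × 1850/490 = 21.5 km.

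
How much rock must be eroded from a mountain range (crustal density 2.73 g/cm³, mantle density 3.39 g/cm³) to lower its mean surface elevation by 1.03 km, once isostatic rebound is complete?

Net drop Δ = e − u = e − e ρ_c/ρ_m = e (ρ_m − ρ_c)/ρ_m.
e = Δ ρ_m/(ρ_m − ρ_c) = 1.03 km × 3.39/0.66 = 5.29 km.

5.29 km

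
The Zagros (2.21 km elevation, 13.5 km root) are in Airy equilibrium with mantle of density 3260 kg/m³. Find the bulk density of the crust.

2800 kg/m³

ρ_c h = (ρ_m − ρ_c) r → ρ_c (h + r) = ρ_m r → ρ_c = ρ_m r / (h + r).
ρ_c = 3260 × 13.5 km / (2.21 km + 13.5 km) = 2800 kg/m³.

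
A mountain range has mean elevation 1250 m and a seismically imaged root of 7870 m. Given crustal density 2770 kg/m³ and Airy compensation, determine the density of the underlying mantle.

3210 kg/m³

Airy balance: ρ_c h = (ρ_m − ρ_c) r → ρ_m = ρ_c (1 + h/r).
ρ_m = 2770 × (1 + 1250 m/7870 m) = 3210 kg/m³.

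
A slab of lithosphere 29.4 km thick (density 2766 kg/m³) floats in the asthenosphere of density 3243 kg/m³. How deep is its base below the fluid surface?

25.1 km

Draft d = t ρ_obj/ρ_fluid = 29.4 km × 2766/3243 = 25.1 km.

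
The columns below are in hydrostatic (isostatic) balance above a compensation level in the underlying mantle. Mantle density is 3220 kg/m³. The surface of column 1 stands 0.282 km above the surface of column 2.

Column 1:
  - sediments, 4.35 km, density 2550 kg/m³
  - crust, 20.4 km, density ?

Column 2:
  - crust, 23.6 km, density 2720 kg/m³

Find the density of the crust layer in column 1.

2740 kg/m³

Take the compensation level at the base of the deeper column (depth z_c below the surface of column 1) and equate Σ ρ_i t_i down to z_c; mantle fills any gap and the z_c terms cancel.
Column 1: 4.35×2550 + 20.4×ρ + (z_c − 24.75)×3220
Column 2: 0.282×0 + 23.6×2720 + (z_c − 0.282 − 23.6)×3220
The z_c×3220 term appears on both sides and cancels. Collect the known terms of each column as K = Σ(ρt)_known − 3220 × (depth of known layers): K_1 = 11092.5 − 3220×24.75 = −68602.5; K_2 = 64192 − 3220×(0.282 + 23.6) = −12708.04.
Balance: K_1 + 20.4×ρ = K_2, so ρ = (K_2 − K_1)/20.4 = 55894.5/20.4 = 2740 kg/m³.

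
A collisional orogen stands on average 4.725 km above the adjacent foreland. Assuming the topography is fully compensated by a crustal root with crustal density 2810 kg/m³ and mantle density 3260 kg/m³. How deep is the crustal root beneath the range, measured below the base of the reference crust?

In Airy isostatic equilibrium: the weight of the topography is balanced by the buoyancy of the root, ρ_c h = (ρ_m − ρ_c) r.
r = h · ρ_c / (ρ_m − ρ_c) = 4.725 km × 2810 / (3260 − 2810) = 29.5 km.

29.5 km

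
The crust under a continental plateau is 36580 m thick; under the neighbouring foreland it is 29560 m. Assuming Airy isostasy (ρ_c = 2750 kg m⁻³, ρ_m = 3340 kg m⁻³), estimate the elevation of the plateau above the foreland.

Excess crust Δ = 36580 m − 29560 m = 7020 m, split between elevation h and root r with h + r = Δ.
Airy balance ρ_c h = (ρ_m − ρ_c) r gives r = h ρ_c/(ρ_m − ρ_c), so h (1 + ρ_c/(ρ_m − ρ_c)) = Δ, i.e. h = Δ (ρ_m − ρ_c)/ρ_m.
h = 7020 m × 590/3340 = 1240 m.

1240 m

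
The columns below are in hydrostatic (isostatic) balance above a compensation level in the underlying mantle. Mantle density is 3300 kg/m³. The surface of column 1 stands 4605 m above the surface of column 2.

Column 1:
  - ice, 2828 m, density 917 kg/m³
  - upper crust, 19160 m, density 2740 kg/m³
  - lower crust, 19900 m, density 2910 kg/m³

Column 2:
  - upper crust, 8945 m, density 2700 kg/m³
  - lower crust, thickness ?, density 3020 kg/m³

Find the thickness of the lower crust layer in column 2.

Take the compensation level at the base of the deeper column (depth z_c below the surface of column 1) and equate Σ ρ_i t_i down to z_c; mantle fills any gap and the z_c terms cancel.
Column 1: 2828×917 + 19160×2740 + 19900×2910 + (z_c − 41888)×3300
Column 2: 4605×0 + 8945×2700 + x×3020 + (z_c − 4605 − 8945 − x)×3300
The z_c×3300 term appears on both sides and cancels. Collect the known terms of each column as K = Σ(ρt)_known − 3300 × (depth of known layers): K_1 = 113000676 − 3300×41888 = −25229724; K_2 = 24151500 − 3300×(4605 + 8945) = −20563500.
Balance: K_1 = K_2 − x×(3300 − 3020), so x = (K_2 − K_1)/(3300 − 3020) = 4666220/280 = 16700 m.

16700 m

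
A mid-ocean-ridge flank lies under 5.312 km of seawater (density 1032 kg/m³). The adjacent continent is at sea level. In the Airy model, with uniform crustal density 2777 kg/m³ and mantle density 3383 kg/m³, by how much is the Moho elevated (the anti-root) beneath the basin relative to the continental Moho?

15.3 km

Balancing pressure at the compensation depth: replacing crust with seawater at the top is compensated by replacing crust with mantle at the base: d (ρ_c − ρ_w) = a (ρ_m − ρ_c).
a = d (ρ_c − ρ_w)/(ρ_m − ρ_c) = 5.312 km × 1745/606 = 15.3 km.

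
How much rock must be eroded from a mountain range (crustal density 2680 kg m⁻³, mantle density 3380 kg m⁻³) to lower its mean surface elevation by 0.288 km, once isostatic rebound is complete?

1.39 km

Net drop Δ = e − u = e − e ρ_c/ρ_m = e (ρ_m − ρ_c)/ρ_m.
e = Δ ρ_m/(ρ_m − ρ_c) = 0.288 km × 3380/700 = 1.39 km.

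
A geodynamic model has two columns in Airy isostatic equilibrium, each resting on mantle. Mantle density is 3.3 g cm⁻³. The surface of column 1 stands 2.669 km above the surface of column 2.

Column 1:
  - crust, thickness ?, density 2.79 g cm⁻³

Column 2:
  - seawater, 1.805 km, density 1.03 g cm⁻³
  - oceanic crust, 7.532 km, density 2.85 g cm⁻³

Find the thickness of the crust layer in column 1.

31.9 km

Take the compensation level at the base of the deeper column (depth z_c below the surface of column 1) and equate Σ ρ_i t_i down to z_c; mantle fills any gap and the z_c terms cancel.
Column 1: x×2.79 + (z_c − 0 − x)×3.3
Column 2: 2.669×0 + 1.805×1.03 + 7.532×2.85 + (z_c − 2.669 − 9.337)×3.3
The z_c×3.3 term appears on both sides and cancels. Collect the known terms of each column as K = Σ(ρt)_known − 3.3 × (depth of known layers): K_1 = 0 − 3.3×0 = 0; K_2 = 23.32535 − 3.3×(2.669 + 9.337) = −16.29445.
Balance: K_1 − x×(3.3 − 2.79) = K_2, so x = (K_1 − K_2)/(3.3 − 2.79) = 16.2944/0.51 = 31.9 km.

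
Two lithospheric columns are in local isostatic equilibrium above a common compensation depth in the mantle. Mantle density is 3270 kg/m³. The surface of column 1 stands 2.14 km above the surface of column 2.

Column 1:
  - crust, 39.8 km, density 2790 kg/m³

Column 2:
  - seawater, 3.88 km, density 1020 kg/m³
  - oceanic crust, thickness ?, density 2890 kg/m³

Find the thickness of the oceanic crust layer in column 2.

Take the compensation level at the base of the deeper column (depth z_c below the surface of column 1) and equate Σ ρ_i t_i down to z_c; mantle fills any gap and the z_c terms cancel.
Column 1: 39.8×2790 + (z_c − 39.8)×3270
Column 2: 2.14×0 + 3.88×1020 + x×2890 + (z_c − 2.14 − 3.88 − x)×3270
The z_c×3270 term appears on both sides and cancels. Collect the known terms of each column as K = Σ(ρt)_known − 3270 × (depth of known layers): K_1 = 111042 − 3270×39.8 = −19104; K_2 = 3957.6 − 3270×(2.14 + 3.88) = −15727.8.
Balance: K_1 = K_2 − x×(3270 − 2890), so x = (K_2 − K_1)/(3270 − 2890) = 3376.2/380 = 8.88 km.

8.88 km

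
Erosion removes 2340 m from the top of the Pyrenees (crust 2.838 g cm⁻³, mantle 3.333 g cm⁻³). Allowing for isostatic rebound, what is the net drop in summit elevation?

348 m

Rebound u = e ρ_c/ρ_m = 2340 m × 2.838/3.333 = 1992 m.
Net surface drop = e − u = 2340 m − 1992 m = e (ρ_m − ρ_c)/ρ_m = 348 m.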